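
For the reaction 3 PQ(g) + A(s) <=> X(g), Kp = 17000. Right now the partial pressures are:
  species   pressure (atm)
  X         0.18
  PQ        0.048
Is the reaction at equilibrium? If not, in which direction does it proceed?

(A is a pure solid — omitted from Qp.)
Qp = P(X) / P(PQ)³ = (0.18) / (0.048)³ = 1600
Qp = 1600 < Kp = 17000, so the forward reaction proceeds.

forward (toward products)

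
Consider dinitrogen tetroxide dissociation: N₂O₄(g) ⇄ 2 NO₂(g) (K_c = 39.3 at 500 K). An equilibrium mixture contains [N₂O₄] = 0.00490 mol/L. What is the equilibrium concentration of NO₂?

At equilibrium, K_c = [NO₂]² / [N₂O₄] = 39.3.
([NO₂])² / (0.00490) = 39.3
[NO₂]² = 0.193 ⇒ [NO₂] = 0.439 mol/L

[NO₂] = 0.439 mol/L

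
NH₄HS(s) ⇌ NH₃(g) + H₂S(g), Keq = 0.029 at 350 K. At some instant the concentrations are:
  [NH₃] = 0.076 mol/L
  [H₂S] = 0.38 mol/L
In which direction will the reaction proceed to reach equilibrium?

neither direction; the system is at equilibrium

(NH₄HS is a pure solid — omitted from Q.)
Q = [NH₃]·[H₂S] = (0.076)·(0.38) = 0.029
Q = 0.029 = Keq, so the system is already at equilibrium.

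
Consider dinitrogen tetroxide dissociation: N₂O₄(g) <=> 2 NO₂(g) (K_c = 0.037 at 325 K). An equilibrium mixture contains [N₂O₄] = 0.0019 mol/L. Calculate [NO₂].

At equilibrium, K_c = [NO₂]² / [N₂O₄] = 0.037.
([NO₂])² / (0.0019) = 0.037
[NO₂]² = 7.03e-5 ⇒ [NO₂] = 0.0084 mol/L

[NO₂] = 0.0084 mol/L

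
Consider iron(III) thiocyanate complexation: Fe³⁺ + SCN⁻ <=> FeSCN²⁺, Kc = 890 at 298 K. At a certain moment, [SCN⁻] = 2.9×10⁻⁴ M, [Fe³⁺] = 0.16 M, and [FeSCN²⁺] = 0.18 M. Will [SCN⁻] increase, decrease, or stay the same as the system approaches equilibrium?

increase

Qc = [FeSCN²⁺] / ([Fe³⁺]·[SCN⁻]) = (0.18) / ((0.16)·(2.9×10⁻⁴)) = 3900
Qc = 3900 > Kc = 890: net reverse reaction.
SCN⁻ is a reactant, so it increases.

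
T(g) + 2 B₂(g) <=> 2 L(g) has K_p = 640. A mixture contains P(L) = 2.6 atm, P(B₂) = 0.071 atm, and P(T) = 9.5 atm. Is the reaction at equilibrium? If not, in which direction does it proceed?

Q_p = P(L)² / (P(T)·P(B₂)²) = (2.6)² / ((9.5)·(0.071)²) = 140
Q_p = 140 < K_p = 640, so the forward reaction proceeds.

to the right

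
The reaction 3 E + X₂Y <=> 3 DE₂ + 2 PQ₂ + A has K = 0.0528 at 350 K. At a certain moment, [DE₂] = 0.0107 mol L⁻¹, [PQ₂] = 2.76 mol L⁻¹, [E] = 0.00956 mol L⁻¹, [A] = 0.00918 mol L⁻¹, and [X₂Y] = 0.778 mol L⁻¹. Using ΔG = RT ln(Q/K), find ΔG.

ΔG = 2.53 kJ/mol

Q = [DE₂]³·[PQ₂]²·[A] / ([E]³·[X₂Y]) = (0.0107)³·(2.76)²·(0.00918) / ((0.00956)³·(0.778)) = 0.126
ΔG = RT ln(Q/K) = (8.314 J mol⁻¹ K⁻¹)(350 K) × ln(0.126/0.0528)
   = (2.910 kJ/mol)(0.8698) = 2.53 kJ/mol
ΔG > 0, so the forward reaction is non-spontaneous (proceeds in reverse).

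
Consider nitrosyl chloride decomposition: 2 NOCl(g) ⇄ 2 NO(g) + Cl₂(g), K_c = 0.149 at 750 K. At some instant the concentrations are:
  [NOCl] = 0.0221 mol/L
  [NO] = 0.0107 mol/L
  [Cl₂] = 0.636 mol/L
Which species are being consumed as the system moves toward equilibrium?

Q_c = [NO]²·[Cl₂] / [NOCl]² = (0.0107)²·(0.636) / (0.0221)² = 0.149
Q_c = 0.149 = K_c; the system is at equilibrium.

none (at equilibrium)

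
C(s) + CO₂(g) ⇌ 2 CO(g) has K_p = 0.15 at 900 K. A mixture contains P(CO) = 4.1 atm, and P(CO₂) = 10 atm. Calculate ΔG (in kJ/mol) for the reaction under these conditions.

(C is a pure solid — omitted from Q_p.)
Q_p = P(CO)² / P(CO₂) = (4.1)² / (10) = 1.68
ΔG = RT ln(Q_p/K_p) = (8.314 J mol⁻¹ K⁻¹)(900 K) × ln(1.68/0.15)
   = (7.483 kJ/mol)(2.416) = 18.1 kJ/mol
ΔG > 0, so the forward reaction is non-spontaneous (proceeds in reverse).

ΔG = 18.1 kJ/mol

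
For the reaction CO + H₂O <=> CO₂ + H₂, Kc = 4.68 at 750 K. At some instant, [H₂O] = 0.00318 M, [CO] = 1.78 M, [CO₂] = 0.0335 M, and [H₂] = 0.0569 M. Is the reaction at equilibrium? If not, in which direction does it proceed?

to the right

Qc = [CO₂]·[H₂] / ([CO]·[H₂O]) = (0.0335)·(0.0569) / ((1.78)·(0.00318)) = 0.337
Qc = 0.337 < Kc = 4.68, so the forward reaction proceeds.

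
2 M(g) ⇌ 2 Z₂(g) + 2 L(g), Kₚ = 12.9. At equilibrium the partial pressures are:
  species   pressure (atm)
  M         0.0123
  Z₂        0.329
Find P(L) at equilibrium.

P(L) = 0.134 atm

At equilibrium, Kₚ = P(Z₂)²·P(L)² / P(M)² = 12.9.
(0.329)²·(P(L))² / (0.0123)² = 12.9
P(L)² = 0.0180 ⇒ P(L) = 0.134 atm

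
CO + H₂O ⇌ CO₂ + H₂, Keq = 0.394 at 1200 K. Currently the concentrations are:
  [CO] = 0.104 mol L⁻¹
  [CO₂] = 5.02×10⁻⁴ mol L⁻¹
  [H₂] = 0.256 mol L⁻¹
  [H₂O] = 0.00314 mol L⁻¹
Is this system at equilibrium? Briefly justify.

Q = [CO₂]·[H₂] / ([CO]·[H₂O]) = (5.02×10⁻⁴)·(0.256) / ((0.104)·(0.00314)) = 0.394
Q = 0.394 = Keq; the system is at equilibrium.

yes, at equilibrium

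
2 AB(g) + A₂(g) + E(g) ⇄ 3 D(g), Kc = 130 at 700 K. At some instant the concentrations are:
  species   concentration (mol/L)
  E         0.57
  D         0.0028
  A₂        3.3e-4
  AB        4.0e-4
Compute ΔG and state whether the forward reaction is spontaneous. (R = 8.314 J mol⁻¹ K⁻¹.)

Qc = [D]³ / ([AB]²·[A₂]·[E]) = (0.0028)³ / ((4.0e-4)²·(3.3e-4)·(0.57)) = 729
ΔG = RT ln(Qc/Kc) = (8.314 J mol⁻¹ K⁻¹)(700 K) × ln(729/130)
   = (5.820 kJ/mol)(1.724) = 10.0 kJ/mol
ΔG > 0, so the forward reaction is non-spontaneous (proceeds in reverse).

ΔG = 10.0 kJ/mol; the forward reaction is non-spontaneous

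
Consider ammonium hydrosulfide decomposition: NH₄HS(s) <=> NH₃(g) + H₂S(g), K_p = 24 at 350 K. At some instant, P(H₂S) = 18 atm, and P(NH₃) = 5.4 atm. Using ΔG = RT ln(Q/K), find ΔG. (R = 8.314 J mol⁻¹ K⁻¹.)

(NH₄HS is a pure solid — omitted from Q_p.)
Q_p = P(NH₃)·P(H₂S) = (5.4)·(18) = 97.2
ΔG = RT ln(Q_p/K_p) = (8.314 J mol⁻¹ K⁻¹)(350 K) × ln(97.2/24)
   = (2.910 kJ/mol)(1.399) = 4.07 kJ/mol
ΔG > 0, so the forward reaction is non-spontaneous (proceeds in reverse).

ΔG = 4.07 kJ/mol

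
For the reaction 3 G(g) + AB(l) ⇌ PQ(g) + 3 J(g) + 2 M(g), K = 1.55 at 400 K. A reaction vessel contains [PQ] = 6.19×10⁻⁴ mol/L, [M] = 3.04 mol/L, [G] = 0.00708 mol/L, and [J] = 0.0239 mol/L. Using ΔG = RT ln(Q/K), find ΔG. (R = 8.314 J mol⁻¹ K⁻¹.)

ΔG = -6.49 kJ/mol

(AB is a pure liquid — omitted from Q.)
Q = [PQ]·[J]³·[M]² / [G]³ = (6.19×10⁻⁴)·(0.0239)³·(3.04)² / (0.00708)³ = 0.220
ΔG = RT ln(Q/K) = (8.314 J mol⁻¹ K⁻¹)(400 K) × ln(0.220/1.55)
   = (3.326 kJ/mol)(-1.952) = -6.49 kJ/mol
ΔG < 0, so the forward reaction is spontaneous (proceeds forward).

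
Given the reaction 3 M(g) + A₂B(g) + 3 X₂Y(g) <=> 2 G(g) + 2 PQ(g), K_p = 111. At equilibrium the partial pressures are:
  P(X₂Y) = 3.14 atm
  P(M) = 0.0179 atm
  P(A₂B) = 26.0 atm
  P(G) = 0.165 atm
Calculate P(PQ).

At equilibrium, K_p = P(G)²·P(PQ)² / (P(M)³·P(A₂B)·P(X₂Y)³) = 111.
(0.165)²·(P(PQ))² / ((0.0179)³·(26.0)·(3.14)³) = 111
P(PQ)² = 18.8 ⇒ P(PQ) = 4.34 atm

P(PQ) = 4.34 atm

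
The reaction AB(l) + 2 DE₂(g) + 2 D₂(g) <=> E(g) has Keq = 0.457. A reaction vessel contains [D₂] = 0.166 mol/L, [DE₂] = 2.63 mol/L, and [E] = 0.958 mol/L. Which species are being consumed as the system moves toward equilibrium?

E (products)

(AB is a pure liquid — omitted from Q.)
Q = [E] / ([DE₂]²·[D₂]²) = (0.958) / ((2.63)²·(0.166)²) = 5.03
Q = 5.03 > Keq = 0.457: net reverse reaction.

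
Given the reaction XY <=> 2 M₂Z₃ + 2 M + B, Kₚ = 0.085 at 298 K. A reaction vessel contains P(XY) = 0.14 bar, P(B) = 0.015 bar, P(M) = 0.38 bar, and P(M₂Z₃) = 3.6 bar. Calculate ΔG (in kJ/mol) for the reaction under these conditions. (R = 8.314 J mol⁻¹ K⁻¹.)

ΔG = 2.13 kJ/mol

Qₚ = P(M₂Z₃)²·P(M)²·P(B) / P(XY) = (3.6)²·(0.38)²·(0.015) / (0.14) = 0.201
ΔG = RT ln(Qₚ/Kₚ) = (8.314 J mol⁻¹ K⁻¹)(298 K) × ln(0.201/0.085)
   = (2.478 kJ/mol)(0.8607) = 2.13 kJ/mol
ΔG > 0, so the forward reaction is non-spontaneous (proceeds in reverse).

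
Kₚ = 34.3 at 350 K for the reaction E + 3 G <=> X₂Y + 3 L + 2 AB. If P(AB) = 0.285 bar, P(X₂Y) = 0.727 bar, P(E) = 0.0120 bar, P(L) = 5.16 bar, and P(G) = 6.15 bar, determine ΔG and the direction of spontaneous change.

ΔG = -7.18 kJ/mol; the forward reaction is spontaneous

Qₚ = P(X₂Y)·P(L)³·P(AB)² / (P(E)·P(G)³) = (0.727)·(5.16)³·(0.285)² / ((0.0120)·(6.15)³) = 2.91
ΔG = RT ln(Qₚ/Kₚ) = (8.314 J mol⁻¹ K⁻¹)(350 K) × ln(2.91/34.3)
   = (2.910 kJ/mol)(-2.467) = -7.18 kJ/mol
ΔG < 0, so the forward reaction is spontaneous (proceeds forward).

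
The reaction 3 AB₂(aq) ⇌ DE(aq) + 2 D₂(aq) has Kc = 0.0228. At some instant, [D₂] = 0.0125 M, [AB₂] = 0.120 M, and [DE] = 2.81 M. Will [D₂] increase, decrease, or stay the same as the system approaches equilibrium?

Qc = [DE]·[D₂]² / [AB₂]³ = (2.81)·(0.0125)² / (0.120)³ = 0.254
Qc = 0.254 > Kc = 0.0228: net reverse reaction.
D₂ is a product, so it decreases.

decrease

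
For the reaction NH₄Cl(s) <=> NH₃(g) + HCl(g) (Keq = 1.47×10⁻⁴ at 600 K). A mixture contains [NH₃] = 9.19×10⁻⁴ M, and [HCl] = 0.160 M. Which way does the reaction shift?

at equilibrium

(NH₄Cl is a pure solid — omitted from Q.)
Q = [NH₃]·[HCl] = (9.19×10⁻⁴)·(0.160) = 1.47×10⁻⁴
Q = 1.47×10⁻⁴ = Keq, so the system is already at equilibrium.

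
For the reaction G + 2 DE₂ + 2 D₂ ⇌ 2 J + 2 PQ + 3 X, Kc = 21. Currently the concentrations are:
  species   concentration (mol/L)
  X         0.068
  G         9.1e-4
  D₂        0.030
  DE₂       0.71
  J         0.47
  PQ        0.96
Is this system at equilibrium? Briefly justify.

Qc = [J]²·[PQ]²·[X]³ / ([G]·[DE₂]²·[D₂]²) = (0.47)²·(0.96)²·(0.068)³ / ((9.1e-4)·(0.71)²·(0.030)²) = 160
Qc = 160 > Kc = 21: net reverse reaction.

no; Q > K, reaction proceeds in reverse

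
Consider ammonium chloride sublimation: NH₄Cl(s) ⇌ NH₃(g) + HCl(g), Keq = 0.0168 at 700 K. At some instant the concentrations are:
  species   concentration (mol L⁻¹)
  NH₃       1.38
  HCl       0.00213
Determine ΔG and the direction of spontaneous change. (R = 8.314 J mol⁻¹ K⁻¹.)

(NH₄Cl is a pure solid — omitted from Q.)
Q = [NH₃]·[HCl] = (1.38)·(0.00213) = 0.00294
ΔG = RT ln(Q/Keq) = (8.314 J mol⁻¹ K⁻¹)(700 K) × ln(0.00294/0.0168)
   = (5.820 kJ/mol)(-1.743) = -10.1 kJ/mol
ΔG < 0, so the forward reaction is spontaneous (proceeds forward).

ΔG = -10.1 kJ/mol; the forward reaction is spontaneous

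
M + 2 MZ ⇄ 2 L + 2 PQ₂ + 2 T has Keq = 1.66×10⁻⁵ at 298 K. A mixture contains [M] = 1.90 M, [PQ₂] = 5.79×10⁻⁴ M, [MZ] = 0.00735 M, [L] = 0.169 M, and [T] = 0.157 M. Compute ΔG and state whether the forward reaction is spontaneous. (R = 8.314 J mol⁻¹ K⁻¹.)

ΔG = -4.90 kJ/mol; the forward reaction is spontaneous

Q = [L]²·[PQ₂]²·[T]² / ([M]·[MZ]²) = (0.169)²·(5.79×10⁻⁴)²·(0.157)² / ((1.90)·(0.00735)²) = 2.30×10⁻⁶
ΔG = RT ln(Q/Keq) = (8.314 J mol⁻¹ K⁻¹)(298 K) × ln(2.30×10⁻⁶/1.66×10⁻⁵)
   = (2.478 kJ/mol)(-1.976) = -4.90 kJ/mol
ΔG < 0, so the forward reaction is spontaneous (proceeds forward).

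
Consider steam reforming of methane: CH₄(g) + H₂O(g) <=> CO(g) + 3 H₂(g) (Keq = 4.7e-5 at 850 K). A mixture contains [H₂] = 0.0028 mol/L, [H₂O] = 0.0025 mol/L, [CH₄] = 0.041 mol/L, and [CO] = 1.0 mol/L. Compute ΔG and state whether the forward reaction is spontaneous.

ΔG = 10.7 kJ/mol; the forward reaction is non-spontaneous

Q = [CO]·[H₂]³ / ([CH₄]·[H₂O]) = (1.0)·(0.0028)³ / ((0.041)·(0.0025)) = 2.14e-4
ΔG = RT ln(Q/Keq) = (8.314 J mol⁻¹ K⁻¹)(850 K) × ln(2.14e-4/4.7e-5)
   = (7.067 kJ/mol)(1.516) = 10.7 kJ/mol
ΔG > 0, so the forward reaction is non-spontaneous (proceeds in reverse).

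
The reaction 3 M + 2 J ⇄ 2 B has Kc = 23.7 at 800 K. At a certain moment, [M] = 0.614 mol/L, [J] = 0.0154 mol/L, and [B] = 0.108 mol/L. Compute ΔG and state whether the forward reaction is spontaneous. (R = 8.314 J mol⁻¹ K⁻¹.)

Qc = [B]² / ([M]³·[J]²) = (0.108)² / ((0.614)³·(0.0154)²) = 212
ΔG = RT ln(Qc/Kc) = (8.314 J mol⁻¹ K⁻¹)(800 K) × ln(212/23.7)
   = (6.651 kJ/mol)(2.191) = 14.6 kJ/mol
ΔG > 0, so the forward reaction is non-spontaneous (proceeds in reverse).

ΔG = 14.6 kJ/mol; the forward reaction is non-spontaneous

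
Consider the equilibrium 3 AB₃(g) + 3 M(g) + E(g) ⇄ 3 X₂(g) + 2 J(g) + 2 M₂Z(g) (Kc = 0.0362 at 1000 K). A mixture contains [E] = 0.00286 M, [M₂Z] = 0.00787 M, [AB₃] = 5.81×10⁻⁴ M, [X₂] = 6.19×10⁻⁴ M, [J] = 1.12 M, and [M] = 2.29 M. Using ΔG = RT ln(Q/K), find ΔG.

ΔG = -21.5 kJ/mol

Qc = [X₂]³·[J]²·[M₂Z]² / ([AB₃]³·[M]³·[E]) = (6.19×10⁻⁴)³·(1.12)²·(0.00787)² / ((5.81×10⁻⁴)³·(2.29)³·(0.00286)) = 0.00274
ΔG = RT ln(Qc/Kc) = (8.314 J mol⁻¹ K⁻¹)(1000 K) × ln(0.00274/0.0362)
   = (8.314 kJ/mol)(-2.581) = -21.5 kJ/mol
ΔG < 0, so the forward reaction is spontaneous (proceeds forward).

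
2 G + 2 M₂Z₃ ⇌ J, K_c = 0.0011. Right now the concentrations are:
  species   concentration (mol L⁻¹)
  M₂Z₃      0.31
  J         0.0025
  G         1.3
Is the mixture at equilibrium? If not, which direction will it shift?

no; Q > K, reaction proceeds in reverse

Q_c = [J] / ([G]²·[M₂Z₃]²) = (0.0025) / ((1.3)²·(0.31)²) = 0.015
Q_c = 0.015 > K_c = 0.0011: net reverse reaction.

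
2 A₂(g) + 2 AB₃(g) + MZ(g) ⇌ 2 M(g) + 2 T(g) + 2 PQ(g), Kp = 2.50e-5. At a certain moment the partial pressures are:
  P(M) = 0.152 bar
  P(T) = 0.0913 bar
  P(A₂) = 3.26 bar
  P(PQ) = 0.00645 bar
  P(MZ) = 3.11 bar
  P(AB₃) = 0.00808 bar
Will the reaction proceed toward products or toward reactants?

Qp = P(M)²·P(T)²·P(PQ)² / (P(A₂)²·P(AB₃)²·P(MZ)) = (0.152)²·(0.0913)²·(0.00645)² / ((3.26)²·(0.00808)²·(3.11)) = 3.71e-6
Qp = 3.71e-6 < Kp = 2.50e-5, so the forward reaction proceeds.

in the forward direction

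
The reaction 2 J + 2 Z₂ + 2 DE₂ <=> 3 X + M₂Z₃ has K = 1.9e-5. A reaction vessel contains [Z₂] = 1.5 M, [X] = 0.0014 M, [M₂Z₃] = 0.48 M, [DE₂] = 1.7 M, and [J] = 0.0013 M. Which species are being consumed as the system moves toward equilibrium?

Q = [X]³·[M₂Z₃] / ([J]²·[Z₂]²·[DE₂]²) = (0.0014)³·(0.48) / ((0.0013)²·(1.5)²·(1.7)²) = 1.2e-4
Q = 1.2e-4 > K = 1.9e-5: net reverse reaction.

X, M₂Z₃ (products)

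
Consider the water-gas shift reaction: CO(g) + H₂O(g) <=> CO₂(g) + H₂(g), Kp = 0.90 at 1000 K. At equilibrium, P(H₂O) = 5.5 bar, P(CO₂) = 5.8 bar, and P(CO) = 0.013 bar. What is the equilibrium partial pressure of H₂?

P(H₂) = 0.011 bar

At equilibrium, Kp = P(CO₂)·P(H₂) / (P(CO)·P(H₂O)) = 0.90.
(5.8)·(P(H₂)) / ((0.013)·(5.5)) = 0.90
P(H₂) = 0.0111 = 0.011 bar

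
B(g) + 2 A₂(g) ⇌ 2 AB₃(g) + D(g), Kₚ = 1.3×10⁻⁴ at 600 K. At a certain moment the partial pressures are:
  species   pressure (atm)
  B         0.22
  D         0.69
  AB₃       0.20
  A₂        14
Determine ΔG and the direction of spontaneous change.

ΔG = 7.95 kJ/mol; the forward reaction is non-spontaneous

Qₚ = P(AB₃)²·P(D) / (P(B)·P(A₂)²) = (0.20)²·(0.69) / ((0.22)·(14)²) = 6.40×10⁻⁴
ΔG = RT ln(Qₚ/Kₚ) = (8.314 J mol⁻¹ K⁻¹)(600 K) × ln(6.40×10⁻⁴/1.3×10⁻⁴)
   = (4.988 kJ/mol)(1.594) = 7.95 kJ/mol
ΔG > 0, so the forward reaction is non-spontaneous (proceeds in reverse).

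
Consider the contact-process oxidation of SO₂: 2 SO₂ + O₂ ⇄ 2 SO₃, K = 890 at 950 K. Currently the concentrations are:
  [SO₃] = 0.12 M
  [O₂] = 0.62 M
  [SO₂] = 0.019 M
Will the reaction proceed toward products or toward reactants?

toward products

Q = [SO₃]² / ([SO₂]²·[O₂]) = (0.12)² / ((0.019)²·(0.62)) = 64
Q = 64 < K = 890, so the forward reaction proceeds.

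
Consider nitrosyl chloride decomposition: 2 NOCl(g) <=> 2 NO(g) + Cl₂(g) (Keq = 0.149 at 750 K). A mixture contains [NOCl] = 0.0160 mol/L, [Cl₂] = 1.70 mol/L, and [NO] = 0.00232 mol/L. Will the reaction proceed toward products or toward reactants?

forward (toward products)

Q = [NO]²·[Cl₂] / [NOCl]² = (0.00232)²·(1.70) / (0.0160)² = 0.0357
Q = 0.0357 < Keq = 0.149, so the forward reaction proceeds.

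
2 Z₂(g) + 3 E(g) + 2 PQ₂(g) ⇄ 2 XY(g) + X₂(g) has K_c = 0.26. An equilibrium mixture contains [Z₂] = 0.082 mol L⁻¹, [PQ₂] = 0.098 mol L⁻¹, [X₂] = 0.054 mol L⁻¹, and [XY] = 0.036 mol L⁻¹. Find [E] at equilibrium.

[E] = 1.6 mol L⁻¹

At equilibrium, K_c = [XY]²·[X₂] / ([Z₂]²·[E]³·[PQ₂]²) = 0.26.
(0.036)²·(0.054) / ((0.082)²·([E])³·(0.098)²) = 0.26
[E]³ = 4.17 ⇒ [E] = 1.6 mol L⁻¹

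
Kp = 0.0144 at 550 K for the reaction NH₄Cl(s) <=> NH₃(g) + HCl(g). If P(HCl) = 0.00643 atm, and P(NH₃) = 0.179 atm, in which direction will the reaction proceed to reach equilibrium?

(NH₄Cl is a pure solid — omitted from Qp.)
Qp = P(NH₃)·P(HCl) = (0.179)·(0.00643) = 0.00115
Qp = 0.00115 < Kp = 0.0144, so the forward reaction proceeds.

to the right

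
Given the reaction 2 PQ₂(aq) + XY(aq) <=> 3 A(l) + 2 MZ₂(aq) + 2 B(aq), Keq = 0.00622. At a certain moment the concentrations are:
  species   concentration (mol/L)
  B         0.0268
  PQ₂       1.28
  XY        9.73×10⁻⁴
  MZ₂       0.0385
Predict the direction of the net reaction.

(A is a pure liquid — omitted from Q.)
Q = [MZ₂]²·[B]² / ([PQ₂]²·[XY]) = (0.0385)²·(0.0268)² / ((1.28)²·(9.73×10⁻⁴)) = 6.68×10⁻⁴
Q = 6.68×10⁻⁴ < Keq = 0.00622, so the forward reaction proceeds.

forward (toward products)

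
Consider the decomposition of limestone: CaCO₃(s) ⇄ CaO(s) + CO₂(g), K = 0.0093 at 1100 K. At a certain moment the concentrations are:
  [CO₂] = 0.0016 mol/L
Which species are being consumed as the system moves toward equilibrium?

(CaCO₃, CaO are pure solids — omitted from Q.)
Q = [CO₂] = 0.0016
Q = 0.0016 < K = 0.0093: net forward reaction.

CaCO₃ (reactants)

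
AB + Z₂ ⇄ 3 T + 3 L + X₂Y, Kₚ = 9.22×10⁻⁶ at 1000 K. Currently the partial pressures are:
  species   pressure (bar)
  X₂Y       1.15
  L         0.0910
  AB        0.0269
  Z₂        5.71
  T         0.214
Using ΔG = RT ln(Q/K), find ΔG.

ΔG = 14.9 kJ/mol

Qₚ = P(T)³·P(L)³·P(X₂Y) / (P(AB)·P(Z₂)) = (0.214)³·(0.0910)³·(1.15) / ((0.0269)·(5.71)) = 5.53×10⁻⁵
ΔG = RT ln(Qₚ/Kₚ) = (8.314 J mol⁻¹ K⁻¹)(1000 K) × ln(5.53×10⁻⁵/9.22×10⁻⁶)
   = (8.314 kJ/mol)(1.791) = 14.9 kJ/mol
ΔG > 0, so the forward reaction is non-spontaneous (proceeds in reverse).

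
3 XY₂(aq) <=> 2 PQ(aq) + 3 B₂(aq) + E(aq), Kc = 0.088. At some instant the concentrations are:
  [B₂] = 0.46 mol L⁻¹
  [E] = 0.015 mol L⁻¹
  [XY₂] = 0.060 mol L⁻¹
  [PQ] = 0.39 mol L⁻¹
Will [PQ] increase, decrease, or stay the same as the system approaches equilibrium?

decrease

Qc = [PQ]²·[B₂]³·[E] / [XY₂]³ = (0.39)²·(0.46)³·(0.015) / (0.060)³ = 1.0
Qc = 1.0 > Kc = 0.088: net reverse reaction.
PQ is a product, so it decreases.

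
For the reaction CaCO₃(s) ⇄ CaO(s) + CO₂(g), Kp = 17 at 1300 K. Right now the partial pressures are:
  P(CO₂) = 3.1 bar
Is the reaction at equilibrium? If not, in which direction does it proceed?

toward products

(CaCO₃, CaO are pure solids — omitted from Qp.)
Qp = P(CO₂) = 3.1
Qp = 3.1 < Kp = 17, so the forward reaction proceeds.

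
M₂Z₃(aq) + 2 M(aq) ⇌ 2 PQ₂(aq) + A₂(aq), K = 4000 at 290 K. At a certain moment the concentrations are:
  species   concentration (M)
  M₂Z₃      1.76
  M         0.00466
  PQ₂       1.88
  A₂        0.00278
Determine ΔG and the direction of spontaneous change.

Q = [PQ₂]²·[A₂] / ([M₂Z₃]·[M]²) = (1.88)²·(0.00278) / ((1.76)·(0.00466)²) = 257
ΔG = RT ln(Q/K) = (8.314 J mol⁻¹ K⁻¹)(290 K) × ln(257/4000)
   = (2.411 kJ/mol)(-2.745) = -6.62 kJ/mol
ΔG < 0, so the forward reaction is spontaneous (proceeds forward).

ΔG = -6.62 kJ/mol; the forward reaction is spontaneous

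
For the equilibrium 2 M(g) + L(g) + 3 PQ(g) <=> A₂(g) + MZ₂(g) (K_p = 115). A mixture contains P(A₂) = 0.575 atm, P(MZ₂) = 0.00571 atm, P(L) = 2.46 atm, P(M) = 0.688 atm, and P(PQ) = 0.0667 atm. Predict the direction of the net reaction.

toward products

Q_p = P(A₂)·P(MZ₂) / (P(M)²·P(L)·P(PQ)³) = (0.575)·(0.00571) / ((0.688)²·(2.46)·(0.0667)³) = 9.50
Q_p = 9.50 < K_p = 115, so the forward reaction proceeds.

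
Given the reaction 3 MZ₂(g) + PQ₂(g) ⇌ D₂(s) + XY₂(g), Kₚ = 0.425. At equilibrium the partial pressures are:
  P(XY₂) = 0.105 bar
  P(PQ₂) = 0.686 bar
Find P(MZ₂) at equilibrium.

P(MZ₂) = 0.711 bar

(D₂ is a pure solid — omitted from Kₚ.)
At equilibrium, Kₚ = P(XY₂) / (P(MZ₂)³·P(PQ₂)) = 0.425.
(0.105) / ((P(MZ₂))³·(0.686)) = 0.425
P(MZ₂)³ = 0.360 ⇒ P(MZ₂) = 0.711 bar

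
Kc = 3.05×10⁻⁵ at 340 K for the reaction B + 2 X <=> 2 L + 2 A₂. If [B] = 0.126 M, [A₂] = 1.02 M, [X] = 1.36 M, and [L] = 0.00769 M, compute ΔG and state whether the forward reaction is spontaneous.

Qc = [L]²·[A₂]² / ([B]·[X]²) = (0.00769)²·(1.02)² / ((0.126)·(1.36)²) = 2.64×10⁻⁴
ΔG = RT ln(Qc/Kc) = (8.314 J mol⁻¹ K⁻¹)(340 K) × ln(2.64×10⁻⁴/3.05×10⁻⁵)
   = (2.827 kJ/mol)(2.158) = 6.10 kJ/mol
ΔG > 0, so the forward reaction is non-spontaneous (proceeds in reverse).

ΔG = 6.10 kJ/mol; the forward reaction is non-spontaneous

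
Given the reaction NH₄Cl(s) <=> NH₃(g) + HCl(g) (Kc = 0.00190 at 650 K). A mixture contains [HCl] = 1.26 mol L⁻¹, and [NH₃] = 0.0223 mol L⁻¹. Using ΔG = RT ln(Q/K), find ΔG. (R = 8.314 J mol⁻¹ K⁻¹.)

ΔG = 14.6 kJ/mol

(NH₄Cl is a pure solid — omitted from Qc.)
Qc = [NH₃]·[HCl] = (0.0223)·(1.26) = 0.0281
ΔG = RT ln(Qc/Kc) = (8.314 J mol⁻¹ K⁻¹)(650 K) × ln(0.0281/0.00190)
   = (5.404 kJ/mol)(2.694) = 14.6 kJ/mol
ΔG > 0, so the forward reaction is non-spontaneous (proceeds in reverse).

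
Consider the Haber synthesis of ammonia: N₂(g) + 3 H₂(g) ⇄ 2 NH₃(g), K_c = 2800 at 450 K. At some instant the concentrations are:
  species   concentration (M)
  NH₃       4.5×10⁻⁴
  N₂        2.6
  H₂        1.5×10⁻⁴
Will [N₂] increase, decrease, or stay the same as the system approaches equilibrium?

increase

Q_c = [NH₃]² / ([N₂]·[H₂]³) = (4.5×10⁻⁴)² / ((2.6)·(1.5×10⁻⁴)³) = 23000
Q_c = 23000 > K_c = 2800: net reverse reaction.
N₂ is a reactant, so it increases.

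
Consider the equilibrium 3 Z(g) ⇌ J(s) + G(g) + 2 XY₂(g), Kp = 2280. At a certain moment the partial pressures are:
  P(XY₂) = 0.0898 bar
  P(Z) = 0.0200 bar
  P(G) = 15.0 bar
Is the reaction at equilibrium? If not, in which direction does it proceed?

(J is a pure solid — omitted from Qp.)
Qp = P(G)·P(XY₂)² / P(Z)³ = (15.0)·(0.0898)² / (0.0200)³ = 15100
Qp = 15100 > Kp = 2280, so the reverse reaction proceeds.

reverse (toward reactants)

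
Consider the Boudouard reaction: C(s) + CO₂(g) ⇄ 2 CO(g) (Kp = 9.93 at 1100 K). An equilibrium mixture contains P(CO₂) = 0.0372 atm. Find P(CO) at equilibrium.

(C is a pure solid — omitted from Kp.)
At equilibrium, Kp = P(CO)² / P(CO₂) = 9.93.
(P(CO))² / (0.0372) = 9.93
P(CO)² = 0.369 ⇒ P(CO) = 0.608 atm

P(CO) = 0.608 atm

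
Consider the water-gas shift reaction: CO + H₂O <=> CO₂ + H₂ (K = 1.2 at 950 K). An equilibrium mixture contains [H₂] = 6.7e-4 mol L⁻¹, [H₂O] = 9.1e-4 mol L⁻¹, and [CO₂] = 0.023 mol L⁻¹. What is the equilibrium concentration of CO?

At equilibrium, K = [CO₂]·[H₂] / ([CO]·[H₂O]) = 1.2.
(0.023)·(6.7e-4) / (([CO])·(9.1e-4)) = 1.2
[CO] = 0.0141 = 0.014 mol L⁻¹

[CO] = 0.014 mol L⁻¹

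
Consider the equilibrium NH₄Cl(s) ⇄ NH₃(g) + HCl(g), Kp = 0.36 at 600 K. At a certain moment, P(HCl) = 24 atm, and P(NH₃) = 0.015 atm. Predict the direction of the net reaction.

(NH₄Cl is a pure solid — omitted from Qp.)
Qp = P(NH₃)·P(HCl) = (0.015)·(24) = 0.36
Qp = 0.36 = Kp, so the system is already at equilibrium.

at equilibrium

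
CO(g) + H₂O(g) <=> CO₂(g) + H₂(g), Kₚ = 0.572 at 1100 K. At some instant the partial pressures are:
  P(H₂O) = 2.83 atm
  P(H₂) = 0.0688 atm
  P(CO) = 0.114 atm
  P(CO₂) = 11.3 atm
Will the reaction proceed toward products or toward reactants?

toward reactants

Qₚ = P(CO₂)·P(H₂) / (P(CO)·P(H₂O)) = (11.3)·(0.0688) / ((0.114)·(2.83)) = 2.41
Qₚ = 2.41 > Kₚ = 0.572, so the reverse reaction proceeds.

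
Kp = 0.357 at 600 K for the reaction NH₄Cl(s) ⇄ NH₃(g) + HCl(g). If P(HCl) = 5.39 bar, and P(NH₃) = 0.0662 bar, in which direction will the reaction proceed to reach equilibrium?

(NH₄Cl is a pure solid — omitted from Qp.)
Qp = P(NH₃)·P(HCl) = (0.0662)·(5.39) = 0.357
Qp = 0.357 = Kp, so the system is already at equilibrium.

no net change (already at equilibrium)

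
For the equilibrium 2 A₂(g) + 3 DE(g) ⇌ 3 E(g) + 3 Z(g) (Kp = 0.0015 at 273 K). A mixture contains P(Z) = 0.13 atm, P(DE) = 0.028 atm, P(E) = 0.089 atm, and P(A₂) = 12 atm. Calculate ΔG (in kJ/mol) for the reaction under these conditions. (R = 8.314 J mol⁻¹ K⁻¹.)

ΔG = -2.54 kJ/mol

Qp = P(E)³·P(Z)³ / (P(A₂)²·P(DE)³) = (0.089)³·(0.13)³ / ((12)²·(0.028)³) = 4.90×10⁻⁴
ΔG = RT ln(Qp/Kp) = (8.314 J mol⁻¹ K⁻¹)(273 K) × ln(4.90×10⁻⁴/0.0015)
   = (2.270 kJ/mol)(-1.119) = -2.54 kJ/mol
ΔG < 0, so the forward reaction is spontaneous (proceeds forward).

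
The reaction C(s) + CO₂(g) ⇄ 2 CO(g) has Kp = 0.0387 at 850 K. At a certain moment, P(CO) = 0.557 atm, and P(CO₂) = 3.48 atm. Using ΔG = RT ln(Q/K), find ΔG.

ΔG = 5.90 kJ/mol

(C is a pure solid — omitted from Qp.)
Qp = P(CO)² / P(CO₂) = (0.557)² / (3.48) = 0.0892
ΔG = RT ln(Qp/Kp) = (8.314 J mol⁻¹ K⁻¹)(850 K) × ln(0.0892/0.0387)
   = (7.067 kJ/mol)(0.8350) = 5.90 kJ/mol
ΔG > 0, so the forward reaction is non-spontaneous (proceeds in reverse).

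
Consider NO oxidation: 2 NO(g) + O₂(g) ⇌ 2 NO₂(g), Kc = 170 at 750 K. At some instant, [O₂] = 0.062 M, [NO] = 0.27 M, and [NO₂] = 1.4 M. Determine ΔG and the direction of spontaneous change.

Qc = [NO₂]² / ([NO]²·[O₂]) = (1.4)² / ((0.27)²·(0.062)) = 434
ΔG = RT ln(Qc/Kc) = (8.314 J mol⁻¹ K⁻¹)(750 K) × ln(434/170)
   = (6.236 kJ/mol)(0.9372) = 5.84 kJ/mol
ΔG > 0, so the forward reaction is non-spontaneous (proceeds in reverse).

ΔG = 5.84 kJ/mol; the forward reaction is non-spontaneous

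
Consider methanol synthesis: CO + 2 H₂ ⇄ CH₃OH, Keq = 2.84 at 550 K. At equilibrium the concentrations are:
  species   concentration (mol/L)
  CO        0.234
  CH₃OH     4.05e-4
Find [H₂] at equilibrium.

[H₂] = 0.0247 mol/L

At equilibrium, Keq = [CH₃OH] / ([CO]·[H₂]²) = 2.84.
(4.05e-4) / ((0.234)·([H₂])²) = 2.84
[H₂]² = 6.09e-4 ⇒ [H₂] = 0.0247 mol/L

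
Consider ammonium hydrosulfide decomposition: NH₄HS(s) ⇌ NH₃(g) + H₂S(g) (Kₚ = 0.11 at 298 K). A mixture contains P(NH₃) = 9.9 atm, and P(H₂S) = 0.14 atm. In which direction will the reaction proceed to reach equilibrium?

reverse (toward reactants)

(NH₄HS is a pure solid — omitted from Qₚ.)
Qₚ = P(NH₃)·P(H₂S) = (9.9)·(0.14) = 1.4
Qₚ = 1.4 > Kₚ = 0.11, so the reverse reaction proceeds.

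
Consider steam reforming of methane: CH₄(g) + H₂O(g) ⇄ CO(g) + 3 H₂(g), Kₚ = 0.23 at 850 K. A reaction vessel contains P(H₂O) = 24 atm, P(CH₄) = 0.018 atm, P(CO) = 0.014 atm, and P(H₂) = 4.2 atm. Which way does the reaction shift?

toward reactants

Qₚ = P(CO)·P(H₂)³ / (P(CH₄)·P(H₂O)) = (0.014)·(4.2)³ / ((0.018)·(24)) = 2.4
Qₚ = 2.4 > Kₚ = 0.23, so the reverse reaction proceeds.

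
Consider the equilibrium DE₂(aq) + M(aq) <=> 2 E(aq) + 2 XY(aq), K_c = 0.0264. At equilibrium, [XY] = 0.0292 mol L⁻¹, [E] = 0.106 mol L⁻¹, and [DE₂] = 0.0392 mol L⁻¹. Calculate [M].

At equilibrium, K_c = [E]²·[XY]² / ([DE₂]·[M]) = 0.0264.
(0.106)²·(0.0292)² / ((0.0392)·([M])) = 0.0264
[M] = 0.00926 mol L⁻¹

[M] = 0.00926 mol L⁻¹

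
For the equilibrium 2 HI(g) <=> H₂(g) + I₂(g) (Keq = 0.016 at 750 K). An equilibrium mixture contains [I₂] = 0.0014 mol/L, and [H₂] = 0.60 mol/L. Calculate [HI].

[HI] = 0.23 mol/L

At equilibrium, Keq = [H₂]·[I₂] / [HI]² = 0.016.
(0.60)·(0.0014) / ([HI])² = 0.016
[HI]² = 0.0525 ⇒ [HI] = 0.23 mol/L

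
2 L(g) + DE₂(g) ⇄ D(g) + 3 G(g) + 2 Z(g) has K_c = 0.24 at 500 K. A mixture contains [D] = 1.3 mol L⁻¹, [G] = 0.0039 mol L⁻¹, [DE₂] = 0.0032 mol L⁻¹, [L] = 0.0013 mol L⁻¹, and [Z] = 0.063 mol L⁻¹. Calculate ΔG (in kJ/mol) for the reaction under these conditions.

Q_c = [D]·[G]³·[Z]² / ([L]²·[DE₂]) = (1.3)·(0.0039)³·(0.063)² / ((0.0013)²·(0.0032)) = 0.0566
ΔG = RT ln(Q_c/K_c) = (8.314 J mol⁻¹ K⁻¹)(500 K) × ln(0.0566/0.24)
   = (4.157 kJ/mol)(-1.445) = -6.01 kJ/mol
ΔG < 0, so the forward reaction is spontaneous (proceeds forward).

ΔG = -6.01 kJ/mol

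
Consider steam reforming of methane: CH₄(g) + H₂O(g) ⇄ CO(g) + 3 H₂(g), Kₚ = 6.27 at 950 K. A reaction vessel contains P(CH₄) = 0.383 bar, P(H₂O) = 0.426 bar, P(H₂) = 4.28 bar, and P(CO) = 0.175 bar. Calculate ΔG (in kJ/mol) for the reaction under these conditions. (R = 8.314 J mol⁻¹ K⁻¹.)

ΔG = 20.5 kJ/mol

Qₚ = P(CO)·P(H₂)³ / (P(CH₄)·P(H₂O)) = (0.175)·(4.28)³ / ((0.383)·(0.426)) = 84.1
ΔG = RT ln(Qₚ/Kₚ) = (8.314 J mol⁻¹ K⁻¹)(950 K) × ln(84.1/6.27)
   = (7.898 kJ/mol)(2.596) = 20.5 kJ/mol
ΔG > 0, so the forward reaction is non-spontaneous (proceeds in reverse).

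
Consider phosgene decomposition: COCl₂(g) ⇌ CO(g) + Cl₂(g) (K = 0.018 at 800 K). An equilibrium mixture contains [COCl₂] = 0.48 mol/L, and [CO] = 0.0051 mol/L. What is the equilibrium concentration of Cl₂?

[Cl₂] = 1.7 mol/L

At equilibrium, K = [CO]·[Cl₂] / [COCl₂] = 0.018.
(0.0051)·([Cl₂]) / (0.48) = 0.018
[Cl₂] = 1.69 = 1.7 mol/L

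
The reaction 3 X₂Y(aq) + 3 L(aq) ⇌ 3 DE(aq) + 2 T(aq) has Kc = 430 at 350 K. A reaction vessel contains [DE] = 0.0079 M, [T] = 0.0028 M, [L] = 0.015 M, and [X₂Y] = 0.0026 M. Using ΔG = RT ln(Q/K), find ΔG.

Qc = [DE]³·[T]² / ([X₂Y]³·[L]³) = (0.0079)³·(0.0028)² / ((0.0026)³·(0.015)³) = 65.2
ΔG = RT ln(Qc/Kc) = (8.314 J mol⁻¹ K⁻¹)(350 K) × ln(65.2/430)
   = (2.910 kJ/mol)(-1.886) = -5.49 kJ/mol
ΔG < 0, so the forward reaction is spontaneous (proceeds forward).

ΔG = -5.49 kJ/mol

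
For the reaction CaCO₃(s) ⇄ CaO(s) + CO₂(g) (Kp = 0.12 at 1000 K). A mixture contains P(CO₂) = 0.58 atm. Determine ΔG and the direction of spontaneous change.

ΔG = 13.1 kJ/mol; the forward reaction is non-spontaneous

(CaCO₃, CaO are pure solids — omitted from Qp.)
Qp = P(CO₂) = 0.580
ΔG = RT ln(Qp/Kp) = (8.314 J mol⁻¹ K⁻¹)(1000 K) × ln(0.580/0.12)
   = (8.314 kJ/mol)(1.576) = 13.1 kJ/mol
ΔG > 0, so the forward reaction is non-spontaneous (proceeds in reverse).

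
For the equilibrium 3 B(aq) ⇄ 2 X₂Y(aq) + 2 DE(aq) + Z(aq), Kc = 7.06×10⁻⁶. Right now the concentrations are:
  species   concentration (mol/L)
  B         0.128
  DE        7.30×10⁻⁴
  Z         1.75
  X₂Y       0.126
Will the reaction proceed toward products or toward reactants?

at equilibrium

Qc = [X₂Y]²·[DE]²·[Z] / [B]³ = (0.126)²·(7.30×10⁻⁴)²·(1.75) / (0.128)³ = 7.06×10⁻⁶
Qc = 7.06×10⁻⁶ = Kc, so the system is already at equilibrium.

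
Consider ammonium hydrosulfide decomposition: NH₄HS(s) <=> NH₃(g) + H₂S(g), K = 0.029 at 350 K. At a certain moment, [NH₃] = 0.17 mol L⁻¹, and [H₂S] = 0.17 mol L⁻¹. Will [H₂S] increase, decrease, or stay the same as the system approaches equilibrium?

stay the same

(NH₄HS is a pure solid — omitted from Q.)
Q = [NH₃]·[H₂S] = (0.17)·(0.17) = 0.029
Q = 0.029 = K; the system is at equilibrium.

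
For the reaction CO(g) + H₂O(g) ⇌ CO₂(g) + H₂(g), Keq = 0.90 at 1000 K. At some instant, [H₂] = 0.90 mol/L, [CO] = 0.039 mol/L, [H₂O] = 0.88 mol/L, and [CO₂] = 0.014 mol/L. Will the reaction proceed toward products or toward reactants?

forward (toward products)

Q = [CO₂]·[H₂] / ([CO]·[H₂O]) = (0.014)·(0.90) / ((0.039)·(0.88)) = 0.37
Q = 0.37 < Keq = 0.90, so the forward reaction proceeds.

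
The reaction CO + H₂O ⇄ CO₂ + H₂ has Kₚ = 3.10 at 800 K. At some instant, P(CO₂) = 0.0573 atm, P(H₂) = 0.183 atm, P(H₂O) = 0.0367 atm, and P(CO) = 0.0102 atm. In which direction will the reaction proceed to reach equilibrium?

in the reverse direction

Qₚ = P(CO₂)·P(H₂) / (P(CO)·P(H₂O)) = (0.0573)·(0.183) / ((0.0102)·(0.0367)) = 28.0
Qₚ = 28.0 > Kₚ = 3.10, so the reverse reaction proceeds.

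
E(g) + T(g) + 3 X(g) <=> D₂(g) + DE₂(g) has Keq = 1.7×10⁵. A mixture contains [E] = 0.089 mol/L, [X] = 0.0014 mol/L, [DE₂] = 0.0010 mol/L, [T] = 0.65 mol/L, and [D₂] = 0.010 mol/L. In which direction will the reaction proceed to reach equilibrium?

toward products

Q = [D₂]·[DE₂] / ([E]·[T]·[X]³) = (0.010)·(0.0010) / ((0.089)·(0.65)·(0.0014)³) = 63000
Q = 63000 < Keq = 1.7×10⁵, so the forward reaction proceeds.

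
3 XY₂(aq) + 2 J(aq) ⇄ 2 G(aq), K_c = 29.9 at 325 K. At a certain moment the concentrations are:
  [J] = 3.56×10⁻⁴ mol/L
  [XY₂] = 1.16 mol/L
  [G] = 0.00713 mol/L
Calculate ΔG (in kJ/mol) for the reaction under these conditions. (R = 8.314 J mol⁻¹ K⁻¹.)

ΔG = 5.81 kJ/mol

Q_c = [G]² / ([XY₂]³·[J]²) = (0.00713)² / ((1.16)³·(3.56×10⁻⁴)²) = 257
ΔG = RT ln(Q_c/K_c) = (8.314 J mol⁻¹ K⁻¹)(325 K) × ln(257/29.9)
   = (2.702 kJ/mol)(2.151) = 5.81 kJ/mol
ΔG > 0, so the forward reaction is non-spontaneous (proceeds in reverse).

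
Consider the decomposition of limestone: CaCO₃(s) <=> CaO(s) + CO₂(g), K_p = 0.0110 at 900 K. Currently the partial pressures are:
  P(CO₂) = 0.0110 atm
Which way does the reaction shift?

(CaCO₃, CaO are pure solids — omitted from Q_p.)
Q_p = P(CO₂) = 0.0110
Q_p = 0.0110 = K_p, so the system is already at equilibrium.

at equilibrium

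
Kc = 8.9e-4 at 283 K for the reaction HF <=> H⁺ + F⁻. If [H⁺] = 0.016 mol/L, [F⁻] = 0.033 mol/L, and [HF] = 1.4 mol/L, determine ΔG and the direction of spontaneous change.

Qc = [H⁺]·[F⁻] / [HF] = (0.016)·(0.033) / (1.4) = 3.77e-4
ΔG = RT ln(Qc/Kc) = (8.314 J mol⁻¹ K⁻¹)(283 K) × ln(3.77e-4/8.9e-4)
   = (2.353 kJ/mol)(-0.8590) = -2.02 kJ/mol
ΔG < 0, so the forward reaction is spontaneous (proceeds forward).

ΔG = -2.02 kJ/mol; the forward reaction is spontaneous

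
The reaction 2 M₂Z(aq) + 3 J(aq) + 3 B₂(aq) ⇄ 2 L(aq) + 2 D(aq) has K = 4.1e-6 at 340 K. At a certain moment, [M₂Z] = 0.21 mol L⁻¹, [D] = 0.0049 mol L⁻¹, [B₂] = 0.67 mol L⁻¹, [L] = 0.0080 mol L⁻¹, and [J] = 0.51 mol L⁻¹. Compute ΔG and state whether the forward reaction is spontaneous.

ΔG = -4.37 kJ/mol; the forward reaction is spontaneous

Q = [L]²·[D]² / ([M₂Z]²·[J]³·[B₂]³) = (0.0080)²·(0.0049)² / ((0.21)²·(0.51)³·(0.67)³) = 8.73e-7
ΔG = RT ln(Q/K) = (8.314 J mol⁻¹ K⁻¹)(340 K) × ln(8.73e-7/4.1e-6)
   = (2.827 kJ/mol)(-1.547) = -4.37 kJ/mol
ΔG < 0, so the forward reaction is spontaneous (proceeds forward).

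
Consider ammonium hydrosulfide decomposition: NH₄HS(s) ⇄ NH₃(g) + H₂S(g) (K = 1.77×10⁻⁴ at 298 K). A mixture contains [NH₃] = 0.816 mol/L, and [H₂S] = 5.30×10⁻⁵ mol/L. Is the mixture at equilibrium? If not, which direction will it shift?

no; Q < K, reaction proceeds forward

(NH₄HS is a pure solid — omitted from Q.)
Q = [NH₃]·[H₂S] = (0.816)·(5.30×10⁻⁵) = 4.32×10⁻⁵
Q = 4.32×10⁻⁵ < K = 1.77×10⁻⁴: net forward reaction.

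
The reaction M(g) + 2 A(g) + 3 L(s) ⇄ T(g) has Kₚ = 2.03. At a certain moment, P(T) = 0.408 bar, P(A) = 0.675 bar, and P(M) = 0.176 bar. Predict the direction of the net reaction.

reverse (toward reactants)

(L is a pure solid — omitted from Qₚ.)
Qₚ = P(T) / (P(M)·P(A)²) = (0.408) / ((0.176)·(0.675)²) = 5.09
Qₚ = 5.09 > Kₚ = 2.03, so the reverse reaction proceeds.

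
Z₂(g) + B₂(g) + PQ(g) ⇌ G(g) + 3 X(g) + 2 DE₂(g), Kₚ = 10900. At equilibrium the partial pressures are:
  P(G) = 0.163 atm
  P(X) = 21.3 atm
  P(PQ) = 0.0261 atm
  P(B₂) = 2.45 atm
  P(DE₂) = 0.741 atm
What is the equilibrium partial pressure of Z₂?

P(Z₂) = 1.24 atm

At equilibrium, Kₚ = P(G)·P(X)³·P(DE₂)² / (P(Z₂)·P(B₂)·P(PQ)) = 10900.
(0.163)·(21.3)³·(0.741)² / ((P(Z₂))·(2.45)·(0.0261)) = 10900
P(Z₂) = 1.24 atm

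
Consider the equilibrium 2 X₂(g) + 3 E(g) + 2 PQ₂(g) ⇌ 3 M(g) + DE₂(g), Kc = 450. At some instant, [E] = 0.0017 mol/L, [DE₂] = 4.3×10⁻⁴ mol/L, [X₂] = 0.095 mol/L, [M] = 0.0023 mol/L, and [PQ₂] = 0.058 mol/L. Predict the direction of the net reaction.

toward products

Qc = [M]³·[DE₂] / ([X₂]²·[E]³·[PQ₂]²) = (0.0023)³·(4.3×10⁻⁴) / ((0.095)²·(0.0017)³·(0.058)²) = 35
Qc = 35 < Kc = 450, so the forward reaction proceeds.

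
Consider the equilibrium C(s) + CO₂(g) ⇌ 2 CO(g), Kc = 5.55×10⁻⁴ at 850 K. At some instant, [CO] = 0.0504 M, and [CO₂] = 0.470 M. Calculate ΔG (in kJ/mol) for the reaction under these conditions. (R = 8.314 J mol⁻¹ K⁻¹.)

ΔG = 16.1 kJ/mol

(C is a pure solid — omitted from Qc.)
Qc = [CO]² / [CO₂] = (0.0504)² / (0.470) = 0.00540
ΔG = RT ln(Qc/Kc) = (8.314 J mol⁻¹ K⁻¹)(850 K) × ln(0.00540/5.55×10⁻⁴)
   = (7.067 kJ/mol)(2.275) = 16.1 kJ/mol
ΔG > 0, so the forward reaction is non-spontaneous (proceeds in reverse).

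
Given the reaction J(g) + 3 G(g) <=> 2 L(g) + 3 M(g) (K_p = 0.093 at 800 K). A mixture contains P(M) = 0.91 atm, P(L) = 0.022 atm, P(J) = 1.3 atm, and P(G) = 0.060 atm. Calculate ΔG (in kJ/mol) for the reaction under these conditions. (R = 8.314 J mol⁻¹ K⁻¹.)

Q_p = P(L)²·P(M)³ / (P(J)·P(G)³) = (0.022)²·(0.91)³ / ((1.3)·(0.060)³) = 1.30
ΔG = RT ln(Q_p/K_p) = (8.314 J mol⁻¹ K⁻¹)(800 K) × ln(1.30/0.093)
   = (6.651 kJ/mol)(2.638) = 17.5 kJ/mol
ΔG > 0, so the forward reaction is non-spontaneous (proceeds in reverse).

ΔG = 17.5 kJ/mol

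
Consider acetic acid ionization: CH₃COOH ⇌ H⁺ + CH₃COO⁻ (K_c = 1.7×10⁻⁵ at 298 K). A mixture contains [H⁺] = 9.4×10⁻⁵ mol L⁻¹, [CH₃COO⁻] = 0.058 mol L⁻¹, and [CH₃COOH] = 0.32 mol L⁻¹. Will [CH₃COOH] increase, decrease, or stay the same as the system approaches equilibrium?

stay the same

Q_c = [H⁺]·[CH₃COO⁻] / [CH₃COOH] = (9.4×10⁻⁵)·(0.058) / (0.32) = 1.7×10⁻⁵
Q_c = 1.7×10⁻⁵ = K_c; the system is at equilibrium.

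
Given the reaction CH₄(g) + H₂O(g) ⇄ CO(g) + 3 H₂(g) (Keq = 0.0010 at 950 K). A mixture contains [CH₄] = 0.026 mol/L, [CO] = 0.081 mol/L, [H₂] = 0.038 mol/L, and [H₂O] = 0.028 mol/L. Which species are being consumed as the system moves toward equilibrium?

CO, H₂ (products)

Q = [CO]·[H₂]³ / ([CH₄]·[H₂O]) = (0.081)·(0.038)³ / ((0.026)·(0.028)) = 0.0061
Q = 0.0061 > Keq = 0.0010: net reverse reaction.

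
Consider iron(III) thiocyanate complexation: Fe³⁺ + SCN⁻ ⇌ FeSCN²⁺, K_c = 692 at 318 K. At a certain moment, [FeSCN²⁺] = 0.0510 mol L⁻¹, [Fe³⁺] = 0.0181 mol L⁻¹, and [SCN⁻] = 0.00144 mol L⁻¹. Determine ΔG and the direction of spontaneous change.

ΔG = 2.75 kJ/mol; the forward reaction is non-spontaneous

Q_c = [FeSCN²⁺] / ([Fe³⁺]·[SCN⁻]) = (0.0510) / ((0.0181)·(0.00144)) = 1960
ΔG = RT ln(Q_c/K_c) = (8.314 J mol⁻¹ K⁻¹)(318 K) × ln(1960/692)
   = (2.644 kJ/mol)(1.041) = 2.75 kJ/mol
ΔG > 0, so the forward reaction is non-spontaneous (proceeds in reverse).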